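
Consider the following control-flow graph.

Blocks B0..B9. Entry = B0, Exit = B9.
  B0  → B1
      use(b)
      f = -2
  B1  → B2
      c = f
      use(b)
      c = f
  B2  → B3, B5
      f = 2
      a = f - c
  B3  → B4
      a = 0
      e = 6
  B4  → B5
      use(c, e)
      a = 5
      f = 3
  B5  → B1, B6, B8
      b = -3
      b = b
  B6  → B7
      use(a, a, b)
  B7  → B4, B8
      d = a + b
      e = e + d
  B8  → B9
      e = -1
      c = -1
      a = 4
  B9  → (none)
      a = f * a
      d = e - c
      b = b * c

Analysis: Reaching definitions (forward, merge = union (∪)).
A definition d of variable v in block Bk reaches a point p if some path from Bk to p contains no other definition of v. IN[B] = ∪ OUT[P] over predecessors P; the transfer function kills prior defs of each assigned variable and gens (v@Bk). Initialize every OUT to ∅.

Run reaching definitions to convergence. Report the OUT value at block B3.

Answer: {a@B3, b@B5, c@B1, d@B7, e@B3, f@B2}

Derivation:
Converged values:
  B0:   IN={}   OUT={f@B0}
  B1:   IN={a@B2, a@B4, b@B5, c@B1, d@B7, e@B3, e@B7, f@B0, f@B2, f@B4}   OUT={a@B2, a@B4, b@B5, c@B1, d@B7, e@B3, e@B7, f@B0, f@B2, f@B4}
  B2:   IN={a@B2, a@B4, b@B5, c@B1, d@B7, e@B3, e@B7, f@B0, f@B2, f@B4}   OUT={a@B2, b@B5, c@B1, d@B7, e@B3, e@B7, f@B2}
  B3:   IN={a@B2, b@B5, c@B1, d@B7, e@B3, e@B7, f@B2}   OUT={a@B3, b@B5, c@B1, d@B7, e@B3, f@B2}
  B4:   IN={a@B2, a@B3, a@B4, b@B5, c@B1, d@B7, e@B3, e@B7, f@B2, f@B4}   OUT={a@B4, b@B5, c@B1, d@B7, e@B3, e@B7, f@B4}
  B5:   IN={a@B2, a@B4, b@B5, c@B1, d@B7, e@B3, e@B7, f@B2, f@B4}   OUT={a@B2, a@B4, b@B5, c@B1, d@B7, e@B3, e@B7, f@B2, f@B4}
  B6:   IN={a@B2, a@B4, b@B5, c@B1, d@B7, e@B3, e@B7, f@B2, f@B4}   OUT={a@B2, a@B4, b@B5, c@B1, d@B7, e@B3, e@B7, f@B2, f@B4}
  B7:   IN={a@B2, a@B4, b@B5, c@B1, d@B7, e@B3, e@B7, f@B2, f@B4}   OUT={a@B2, a@B4, b@B5, c@B1, d@B7, e@B7, f@B2, f@B4}
  B8:   IN={a@B2, a@B4, b@B5, c@B1, d@B7, e@B3, e@B7, f@B2, f@B4}   OUT={a@B8, b@B5, c@B8, d@B7, e@B8, f@B2, f@B4}
  B9:   IN={a@B8, b@B5, c@B8, d@B7, e@B8, f@B2, f@B4}   OUT={a@B9, b@B9, c@B8, d@B9, e@B8, f@B2, f@B4}

Merge at B3: IN[B3] = OUT[B2] = {a@B2, b@B5, c@B1, d@B7, e@B3, e@B7, f@B2}
Applying B3's transfer function to that IN value gives OUT[B3] (row B3 above).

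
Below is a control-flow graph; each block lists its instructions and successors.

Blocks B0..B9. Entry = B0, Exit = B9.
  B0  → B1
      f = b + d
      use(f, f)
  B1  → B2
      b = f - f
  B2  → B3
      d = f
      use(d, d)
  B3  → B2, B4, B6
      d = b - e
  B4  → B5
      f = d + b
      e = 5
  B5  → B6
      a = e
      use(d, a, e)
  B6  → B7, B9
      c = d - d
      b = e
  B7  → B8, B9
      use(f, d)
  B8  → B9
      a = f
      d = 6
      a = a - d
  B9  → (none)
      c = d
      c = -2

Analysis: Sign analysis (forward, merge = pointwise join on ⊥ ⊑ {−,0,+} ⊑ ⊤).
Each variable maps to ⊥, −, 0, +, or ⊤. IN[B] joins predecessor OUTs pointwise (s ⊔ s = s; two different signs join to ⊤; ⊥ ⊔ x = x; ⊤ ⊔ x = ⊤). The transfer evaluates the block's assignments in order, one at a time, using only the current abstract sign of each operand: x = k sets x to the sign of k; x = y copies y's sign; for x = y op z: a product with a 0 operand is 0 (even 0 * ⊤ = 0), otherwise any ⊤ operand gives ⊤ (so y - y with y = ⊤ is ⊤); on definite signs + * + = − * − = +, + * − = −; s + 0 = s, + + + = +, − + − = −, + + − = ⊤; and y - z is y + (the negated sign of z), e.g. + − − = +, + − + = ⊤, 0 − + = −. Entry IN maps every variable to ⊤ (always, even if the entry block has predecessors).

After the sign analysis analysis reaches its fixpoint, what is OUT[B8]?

Fixpoint table:
  B0:   IN=(all ⊤)   OUT=(all ⊤)
  B1:   IN=(all ⊤)   OUT=(all ⊤)
  B2:   IN=(all ⊤)   OUT=(all ⊤)
  B3:   IN=(all ⊤)   OUT=(all ⊤)
  B4:   IN=(all ⊤)   OUT={e:+; rest ⊤}
  B5:   IN={e:+; rest ⊤}   OUT={a:+, e:+; rest ⊤}
  B6:   IN=(all ⊤)   OUT=(all ⊤)
  B7:   IN=(all ⊤)   OUT=(all ⊤)
  B8:   IN=(all ⊤)   OUT={d:+; rest ⊤}
  B9:   IN=(all ⊤)   OUT={c:-; rest ⊤}

Merge at B8: IN[B8] = OUT[B7] = {a: ⊤, b: ⊤, c: ⊤, d: ⊤, e: ⊤, f: ⊤}
Applying B8's transfer function to that IN value gives OUT[B8] (row B8 above).

Answer: {a: ⊤, b: ⊤, c: ⊤, d: +, e: ⊤, f: ⊤}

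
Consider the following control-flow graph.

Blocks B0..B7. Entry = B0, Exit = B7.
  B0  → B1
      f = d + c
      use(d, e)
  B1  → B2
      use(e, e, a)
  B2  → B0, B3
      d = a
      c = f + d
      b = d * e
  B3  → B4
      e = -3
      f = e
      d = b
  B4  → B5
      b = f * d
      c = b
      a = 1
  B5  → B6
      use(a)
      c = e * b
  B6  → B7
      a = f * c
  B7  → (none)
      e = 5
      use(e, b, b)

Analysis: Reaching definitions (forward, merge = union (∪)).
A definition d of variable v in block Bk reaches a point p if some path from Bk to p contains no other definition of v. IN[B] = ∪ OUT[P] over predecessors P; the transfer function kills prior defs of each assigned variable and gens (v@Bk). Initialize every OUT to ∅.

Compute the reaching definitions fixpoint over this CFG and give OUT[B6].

Per-block solution:
  B0:  IN={b@B2, c@B2, d@B2, f@B0}  OUT={b@B2, c@B2, d@B2, f@B0}
  B1:  IN={b@B2, c@B2, d@B2, f@B0}  OUT={b@B2, c@B2, d@B2, f@B0}
  B2:  IN={b@B2, c@B2, d@B2, f@B0}  OUT={b@B2, c@B2, d@B2, f@B0}
  B3:  IN={b@B2, c@B2, d@B2, f@B0}  OUT={b@B2, c@B2, d@B3, e@B3, f@B3}
  B4:  IN={b@B2, c@B2, d@B3, e@B3, f@B3}  OUT={a@B4, b@B4, c@B4, d@B3, e@B3, f@B3}
  B5:  IN={a@B4, b@B4, c@B4, d@B3, e@B3, f@B3}  OUT={a@B4, b@B4, c@B5, d@B3, e@B3, f@B3}
  B6:  IN={a@B4, b@B4, c@B5, d@B3, e@B3, f@B3}  OUT={a@B6, b@B4, c@B5, d@B3, e@B3, f@B3}
  B7:  IN={a@B6, b@B4, c@B5, d@B3, e@B3, f@B3}  OUT={a@B6, b@B4, c@B5, d@B3, e@B7, f@B3}

Merge at B6: IN[B6] = OUT[B5] = {a@B4, b@B4, c@B5, d@B3, e@B3, f@B3}
Applying B6's transfer function to that IN value gives OUT[B6] (row B6 above).

Answer: {a@B6, b@B4, c@B5, d@B3, e@B3, f@B3}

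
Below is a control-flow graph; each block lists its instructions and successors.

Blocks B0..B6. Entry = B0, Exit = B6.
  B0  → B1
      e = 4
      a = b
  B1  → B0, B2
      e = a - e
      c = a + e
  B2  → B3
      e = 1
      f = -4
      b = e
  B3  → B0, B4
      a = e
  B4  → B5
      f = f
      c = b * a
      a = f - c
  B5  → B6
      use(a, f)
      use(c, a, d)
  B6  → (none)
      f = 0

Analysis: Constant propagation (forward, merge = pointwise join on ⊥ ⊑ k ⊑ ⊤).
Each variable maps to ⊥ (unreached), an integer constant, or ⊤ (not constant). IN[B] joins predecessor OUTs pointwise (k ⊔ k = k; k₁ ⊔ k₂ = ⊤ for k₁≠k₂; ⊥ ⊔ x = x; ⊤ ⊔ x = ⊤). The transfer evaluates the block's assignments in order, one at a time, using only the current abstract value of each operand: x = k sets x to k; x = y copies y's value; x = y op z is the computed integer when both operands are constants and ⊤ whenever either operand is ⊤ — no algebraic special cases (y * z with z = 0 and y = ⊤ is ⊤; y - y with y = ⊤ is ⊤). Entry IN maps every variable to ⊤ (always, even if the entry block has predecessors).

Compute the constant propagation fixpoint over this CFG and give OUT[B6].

Converged values:
  B0: | IN=(all ⊤) | OUT={e:4; rest ⊤}
  B1: | IN={e:4; rest ⊤} | OUT=(all ⊤)
  B2: | IN=(all ⊤) | OUT={b:1, e:1, f:-4; rest ⊤}
  B3: | IN={b:1, e:1, f:-4; rest ⊤} | OUT={a:1, b:1, e:1, f:-4; rest ⊤}
  B4: | IN={a:1, b:1, e:1, f:-4; rest ⊤} | OUT={a:-5, b:1, c:1, e:1, f:-4; rest ⊤}
  B5: | IN={a:-5, b:1, c:1, e:1, f:-4; rest ⊤} | OUT={a:-5, b:1, c:1, e:1, f:-4; rest ⊤}
  B6: | IN={a:-5, b:1, c:1, e:1, f:-4; rest ⊤} | OUT={a:-5, b:1, c:1, e:1, f:0; rest ⊤}

Merge at B6: IN[B6] = OUT[B5] = {a: -5, b: 1, c: 1, d: ⊤, e: 1, f: -4}
Applying B6's transfer function to that IN value gives OUT[B6] (row B6 above).

Answer: {a: -5, b: 1, c: 1, d: ⊤, e: 1, f: 0}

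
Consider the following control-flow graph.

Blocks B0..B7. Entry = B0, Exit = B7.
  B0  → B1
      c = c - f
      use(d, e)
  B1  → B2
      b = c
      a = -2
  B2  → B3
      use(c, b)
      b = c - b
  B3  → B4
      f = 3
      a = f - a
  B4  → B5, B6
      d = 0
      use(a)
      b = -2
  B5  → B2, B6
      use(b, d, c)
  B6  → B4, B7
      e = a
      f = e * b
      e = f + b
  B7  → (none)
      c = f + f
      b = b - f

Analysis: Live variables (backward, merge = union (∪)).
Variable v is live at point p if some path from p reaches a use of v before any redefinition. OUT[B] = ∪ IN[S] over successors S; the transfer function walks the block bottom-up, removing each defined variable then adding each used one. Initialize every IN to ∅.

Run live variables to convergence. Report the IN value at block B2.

Per-block solution:
  B0:  IN={c, d, e, f}  OUT={c}
  B1:  IN={c}  OUT={a, b, c}
  B2:  IN={a, b, c}  OUT={a, c}
  B3:  IN={a, c}  OUT={a, c}
  B4:  IN={a, c}  OUT={a, b, c, d}
  B5:  IN={a, b, c, d}  OUT={a, b, c}
  B6:  IN={a, b, c}  OUT={a, b, c, f}
  B7:  IN={b, f}  OUT={}

Merge at B2: OUT[B2] = IN[B3] = {a, c}
Applying B2's transfer function to that OUT value gives IN[B2] (row B2 above).

Answer: {a, b, c}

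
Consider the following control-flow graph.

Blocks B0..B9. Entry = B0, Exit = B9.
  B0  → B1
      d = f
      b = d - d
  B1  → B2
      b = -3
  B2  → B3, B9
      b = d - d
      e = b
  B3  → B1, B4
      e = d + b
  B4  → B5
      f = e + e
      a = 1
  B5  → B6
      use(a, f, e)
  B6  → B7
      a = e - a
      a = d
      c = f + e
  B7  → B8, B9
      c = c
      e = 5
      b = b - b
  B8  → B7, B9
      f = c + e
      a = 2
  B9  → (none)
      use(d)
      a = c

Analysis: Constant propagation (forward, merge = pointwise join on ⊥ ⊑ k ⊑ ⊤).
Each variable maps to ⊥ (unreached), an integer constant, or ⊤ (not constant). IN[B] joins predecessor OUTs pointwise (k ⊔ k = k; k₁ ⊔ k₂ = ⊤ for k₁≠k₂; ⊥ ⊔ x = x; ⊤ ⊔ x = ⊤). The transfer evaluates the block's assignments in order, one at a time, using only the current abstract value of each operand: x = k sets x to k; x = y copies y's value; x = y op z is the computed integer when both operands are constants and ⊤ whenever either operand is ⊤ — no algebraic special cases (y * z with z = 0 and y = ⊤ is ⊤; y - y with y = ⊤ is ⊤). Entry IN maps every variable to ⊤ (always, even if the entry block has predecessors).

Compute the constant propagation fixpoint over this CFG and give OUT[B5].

Answer: {a: 1, b: ⊤, c: ⊤, d: ⊤, e: ⊤, f: ⊤}

Working:
Per-block solution:
  B0:   IN=(all ⊤)   OUT=(all ⊤)
  B1:   IN=(all ⊤)   OUT={b:-3; rest ⊤}
  B2:   IN={b:-3; rest ⊤}   OUT=(all ⊤)
  B3:   IN=(all ⊤)   OUT=(all ⊤)
  B4:   IN=(all ⊤)   OUT={a:1; rest ⊤}
  B5:   IN={a:1; rest ⊤}   OUT={a:1; rest ⊤}
  B6:   IN={a:1; rest ⊤}   OUT=(all ⊤)
  B7:   IN=(all ⊤)   OUT={e:5; rest ⊤}
  B8:   IN={e:5; rest ⊤}   OUT={a:2, e:5; rest ⊤}
  B9:   IN=(all ⊤)   OUT=(all ⊤)

Merge at B5: IN[B5] = OUT[B4] = {a: 1, b: ⊤, c: ⊤, d: ⊤, e: ⊤, f: ⊤}
Applying B5's transfer function to that IN value gives OUT[B5] (row B5 above).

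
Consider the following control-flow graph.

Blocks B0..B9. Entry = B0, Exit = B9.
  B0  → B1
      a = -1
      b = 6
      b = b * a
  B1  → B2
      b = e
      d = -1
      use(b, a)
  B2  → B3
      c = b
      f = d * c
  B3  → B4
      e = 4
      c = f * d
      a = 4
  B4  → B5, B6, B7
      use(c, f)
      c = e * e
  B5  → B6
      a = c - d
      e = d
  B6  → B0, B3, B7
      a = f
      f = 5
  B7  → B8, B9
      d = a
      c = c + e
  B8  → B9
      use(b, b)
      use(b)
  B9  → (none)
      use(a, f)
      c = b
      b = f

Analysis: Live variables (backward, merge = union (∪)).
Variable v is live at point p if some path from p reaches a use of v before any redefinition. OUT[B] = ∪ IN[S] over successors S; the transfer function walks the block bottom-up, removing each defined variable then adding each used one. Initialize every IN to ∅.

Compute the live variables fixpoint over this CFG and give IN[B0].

Per-block solution:
  B0: | IN={e} | OUT={a, e}
  B1: | IN={a, e} | OUT={b, d}
  B2: | IN={b, d} | OUT={b, d, f}
  B3: | IN={b, d, f} | OUT={a, b, c, d, e, f}
  B4: | IN={a, b, c, d, e, f} | OUT={a, b, c, d, e, f}
  B5: | IN={b, c, d, f} | OUT={b, c, d, e, f}
  B6: | IN={b, c, d, e, f} | OUT={a, b, c, d, e, f}
  B7: | IN={a, b, c, e, f} | OUT={a, b, f}
  B8: | IN={a, b, f} | OUT={a, b, f}
  B9: | IN={a, b, f} | OUT={}

Merge at B0: OUT[B0] = IN[B1] = {a, e}
Applying B0's transfer function to that OUT value gives IN[B0] (row B0 above).

Answer: {e}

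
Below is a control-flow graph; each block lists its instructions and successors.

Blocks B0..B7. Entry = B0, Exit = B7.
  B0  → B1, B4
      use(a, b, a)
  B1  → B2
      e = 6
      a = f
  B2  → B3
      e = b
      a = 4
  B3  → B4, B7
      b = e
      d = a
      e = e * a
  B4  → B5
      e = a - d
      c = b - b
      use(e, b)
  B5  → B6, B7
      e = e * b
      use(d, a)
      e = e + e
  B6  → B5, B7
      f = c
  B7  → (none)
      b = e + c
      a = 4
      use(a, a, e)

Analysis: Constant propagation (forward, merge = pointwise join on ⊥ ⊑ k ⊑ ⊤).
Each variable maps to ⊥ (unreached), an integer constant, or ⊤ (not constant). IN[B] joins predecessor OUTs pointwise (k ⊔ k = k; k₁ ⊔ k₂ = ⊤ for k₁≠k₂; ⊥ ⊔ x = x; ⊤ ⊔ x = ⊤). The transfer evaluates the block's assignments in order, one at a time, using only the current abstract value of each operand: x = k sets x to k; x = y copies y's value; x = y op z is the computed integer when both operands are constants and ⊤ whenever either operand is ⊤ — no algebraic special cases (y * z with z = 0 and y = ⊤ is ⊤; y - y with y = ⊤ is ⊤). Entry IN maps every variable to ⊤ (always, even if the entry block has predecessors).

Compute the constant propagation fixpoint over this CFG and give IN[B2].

Answer: {a: ⊤, b: ⊤, c: ⊤, d: ⊤, e: 6, f: ⊤}

Trace:
Per-block solution:
  B0:   IN=(all ⊤)   OUT=(all ⊤)
  B1:   IN=(all ⊤)   OUT={e:6; rest ⊤}
  B2:   IN={e:6; rest ⊤}   OUT={a:4; rest ⊤}
  B3:   IN={a:4; rest ⊤}   OUT={a:4, d:4; rest ⊤}
  B4:   IN=(all ⊤)   OUT=(all ⊤)
  B5:   IN=(all ⊤)   OUT=(all ⊤)
  B6:   IN=(all ⊤)   OUT=(all ⊤)
  B7:   IN=(all ⊤)   OUT={a:4; rest ⊤}

Merge at B2: IN[B2] = OUT[B1] = {a: ⊤, b: ⊤, c: ⊤, d: ⊤, e: 6, f: ⊤}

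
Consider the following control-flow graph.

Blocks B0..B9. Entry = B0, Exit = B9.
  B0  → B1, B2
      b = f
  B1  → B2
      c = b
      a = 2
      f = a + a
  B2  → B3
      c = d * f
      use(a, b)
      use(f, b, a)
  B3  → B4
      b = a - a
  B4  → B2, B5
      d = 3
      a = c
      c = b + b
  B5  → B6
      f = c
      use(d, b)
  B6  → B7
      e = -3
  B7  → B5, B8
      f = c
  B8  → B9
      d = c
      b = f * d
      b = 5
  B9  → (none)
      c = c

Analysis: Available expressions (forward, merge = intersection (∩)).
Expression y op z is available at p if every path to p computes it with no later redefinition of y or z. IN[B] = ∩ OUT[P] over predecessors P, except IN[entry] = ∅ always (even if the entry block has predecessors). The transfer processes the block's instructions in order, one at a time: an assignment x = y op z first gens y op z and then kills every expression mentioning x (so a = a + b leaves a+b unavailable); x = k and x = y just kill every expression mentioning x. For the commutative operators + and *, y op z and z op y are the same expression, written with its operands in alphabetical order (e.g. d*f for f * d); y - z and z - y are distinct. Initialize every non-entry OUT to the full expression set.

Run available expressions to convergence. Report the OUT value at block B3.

Answer: {a-a, d*f}

Trace:
Converged values:
  B0:   IN={}   OUT={}
  B1:   IN={}   OUT={a+a}
  B2:   IN={}   OUT={d*f}
  B3:   IN={d*f}   OUT={a-a, d*f}
  B4:   IN={a-a, d*f}   OUT={b+b}
  B5:   IN={b+b}   OUT={b+b}
  B6:   IN={b+b}   OUT={b+b}
  B7:   IN={b+b}   OUT={b+b}
  B8:   IN={b+b}   OUT={d*f}
  B9:   IN={d*f}   OUT={d*f}

Merge at B3: IN[B3] = OUT[B2] = {d*f}
Applying B3's transfer function to that IN value gives OUT[B3] (row B3 above).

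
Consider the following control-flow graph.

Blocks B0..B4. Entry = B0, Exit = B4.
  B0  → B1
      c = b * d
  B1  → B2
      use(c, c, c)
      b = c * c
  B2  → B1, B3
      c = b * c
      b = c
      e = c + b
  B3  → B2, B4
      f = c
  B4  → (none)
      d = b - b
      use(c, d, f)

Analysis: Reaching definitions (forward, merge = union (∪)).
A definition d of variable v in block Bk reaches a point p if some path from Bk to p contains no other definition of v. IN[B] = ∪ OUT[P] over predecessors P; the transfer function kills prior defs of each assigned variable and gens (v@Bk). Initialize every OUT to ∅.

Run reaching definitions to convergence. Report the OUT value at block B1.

Per-block solution:
  B0: | IN={} | OUT={c@B0}
  B1: | IN={b@B2, c@B0, c@B2, e@B2, f@B3} | OUT={b@B1, c@B0, c@B2, e@B2, f@B3}
  B2: | IN={b@B1, b@B2, c@B0, c@B2, e@B2, f@B3} | OUT={b@B2, c@B2, e@B2, f@B3}
  B3: | IN={b@B2, c@B2, e@B2, f@B3} | OUT={b@B2, c@B2, e@B2, f@B3}
  B4: | IN={b@B2, c@B2, e@B2, f@B3} | OUT={b@B2, c@B2, d@B4, e@B2, f@B3}

Merge at B1: IN[B1] = OUT[B0] ⊔ OUT[B2] = {b@B2, c@B0, c@B2, e@B2, f@B3}
Applying B1's transfer function to that IN value gives OUT[B1] (row B1 above).

Answer: {b@B1, c@B0, c@B2, e@B2, f@B3}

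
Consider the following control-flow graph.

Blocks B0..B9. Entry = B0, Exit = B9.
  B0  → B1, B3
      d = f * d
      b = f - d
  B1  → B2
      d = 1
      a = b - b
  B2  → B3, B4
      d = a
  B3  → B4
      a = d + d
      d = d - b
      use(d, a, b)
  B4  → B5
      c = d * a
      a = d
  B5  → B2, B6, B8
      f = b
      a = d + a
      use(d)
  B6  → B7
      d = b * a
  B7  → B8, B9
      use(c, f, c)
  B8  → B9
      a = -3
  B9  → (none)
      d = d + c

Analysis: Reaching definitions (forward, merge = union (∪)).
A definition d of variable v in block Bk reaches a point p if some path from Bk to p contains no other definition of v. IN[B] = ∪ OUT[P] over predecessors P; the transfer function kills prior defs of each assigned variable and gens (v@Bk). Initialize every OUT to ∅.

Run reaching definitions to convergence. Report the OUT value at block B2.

Answer: {a@B1, a@B5, b@B0, c@B4, d@B2, f@B5}

Working:
Per-block solution:
  B0:   IN={}   OUT={b@B0, d@B0}
  B1:   IN={b@B0, d@B0}   OUT={a@B1, b@B0, d@B1}
  B2:   IN={a@B1, a@B5, b@B0, c@B4, d@B1, d@B2, d@B3, f@B5}   OUT={a@B1, a@B5, b@B0, c@B4, d@B2, f@B5}
  B3:   IN={a@B1, a@B5, b@B0, c@B4, d@B0, d@B2, f@B5}   OUT={a@B3, b@B0, c@B4, d@B3, f@B5}
  B4:   IN={a@B1, a@B3, a@B5, b@B0, c@B4, d@B2, d@B3, f@B5}   OUT={a@B4, b@B0, c@B4, d@B2, d@B3, f@B5}
  B5:   IN={a@B4, b@B0, c@B4, d@B2, d@B3, f@B5}   OUT={a@B5, b@B0, c@B4, d@B2, d@B3, f@B5}
  B6:   IN={a@B5, b@B0, c@B4, d@B2, d@B3, f@B5}   OUT={a@B5, b@B0, c@B4, d@B6, f@B5}
  B7:   IN={a@B5, b@B0, c@B4, d@B6, f@B5}   OUT={a@B5, b@B0, c@B4, d@B6, f@B5}
  B8:   IN={a@B5, b@B0, c@B4, d@B2, d@B3, d@B6, f@B5}   OUT={a@B8, b@B0, c@B4, d@B2, d@B3, d@B6, f@B5}
  B9:   IN={a@B5, a@B8, b@B0, c@B4, d@B2, d@B3, d@B6, f@B5}   OUT={a@B5, a@B8, b@B0, c@B4, d@B9, f@B5}

Merge at B2: IN[B2] = OUT[B1] ⊔ OUT[B5] = {a@B1, a@B5, b@B0, c@B4, d@B1, d@B2, d@B3, f@B5}
Applying B2's transfer function to that IN value gives OUT[B2] (row B2 above).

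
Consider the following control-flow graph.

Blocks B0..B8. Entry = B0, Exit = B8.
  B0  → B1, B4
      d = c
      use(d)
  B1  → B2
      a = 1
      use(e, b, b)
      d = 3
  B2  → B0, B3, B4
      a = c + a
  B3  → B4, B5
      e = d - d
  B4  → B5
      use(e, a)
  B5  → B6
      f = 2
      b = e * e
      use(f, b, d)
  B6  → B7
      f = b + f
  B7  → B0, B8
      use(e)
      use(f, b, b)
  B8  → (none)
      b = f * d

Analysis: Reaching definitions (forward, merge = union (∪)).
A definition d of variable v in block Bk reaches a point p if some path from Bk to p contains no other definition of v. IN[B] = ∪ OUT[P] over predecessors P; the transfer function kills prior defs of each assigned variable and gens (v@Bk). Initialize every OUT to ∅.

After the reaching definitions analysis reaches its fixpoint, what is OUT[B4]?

Converged values:
  B0: | IN={a@B2, b@B5, d@B0, d@B1, e@B3, f@B6} | OUT={a@B2, b@B5, d@B0, e@B3, f@B6}
  B1: | IN={a@B2, b@B5, d@B0, e@B3, f@B6} | OUT={a@B1, b@B5, d@B1, e@B3, f@B6}
  B2: | IN={a@B1, b@B5, d@B1, e@B3, f@B6} | OUT={a@B2, b@B5, d@B1, e@B3, f@B6}
  B3: | IN={a@B2, b@B5, d@B1, e@B3, f@B6} | OUT={a@B2, b@B5, d@B1, e@B3, f@B6}
  B4: | IN={a@B2, b@B5, d@B0, d@B1, e@B3, f@B6} | OUT={a@B2, b@B5, d@B0, d@B1, e@B3, f@B6}
  B5: | IN={a@B2, b@B5, d@B0, d@B1, e@B3, f@B6} | OUT={a@B2, b@B5, d@B0, d@B1, e@B3, f@B5}
  B6: | IN={a@B2, b@B5, d@B0, d@B1, e@B3, f@B5} | OUT={a@B2, b@B5, d@B0, d@B1, e@B3, f@B6}
  B7: | IN={a@B2, b@B5, d@B0, d@B1, e@B3, f@B6} | OUT={a@B2, b@B5, d@B0, d@B1, e@B3, f@B6}
  B8: | IN={a@B2, b@B5, d@B0, d@B1, e@B3, f@B6} | OUT={a@B2, b@B8, d@B0, d@B1, e@B3, f@B6}

Merge at B4: IN[B4] = OUT[B0] ⊔ OUT[B2] ⊔ OUT[B3] = {a@B2, b@B5, d@B0, d@B1, e@B3, f@B6}
Applying B4's transfer function to that IN value gives OUT[B4] (row B4 above).

Answer: {a@B2, b@B5, d@B0, d@B1, e@B3, f@B6}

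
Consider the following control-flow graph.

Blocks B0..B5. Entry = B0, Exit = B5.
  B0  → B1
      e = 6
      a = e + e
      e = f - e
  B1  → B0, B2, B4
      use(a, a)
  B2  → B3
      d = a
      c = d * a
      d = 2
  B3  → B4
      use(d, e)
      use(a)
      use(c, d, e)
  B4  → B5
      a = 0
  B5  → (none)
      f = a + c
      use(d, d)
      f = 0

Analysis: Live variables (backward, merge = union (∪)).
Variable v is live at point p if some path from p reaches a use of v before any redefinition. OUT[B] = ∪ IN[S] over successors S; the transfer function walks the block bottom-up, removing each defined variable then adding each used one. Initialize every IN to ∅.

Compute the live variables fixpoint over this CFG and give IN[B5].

Fixpoint table:
  B0:   IN={c, d, f}   OUT={a, c, d, e, f}
  B1:   IN={a, c, d, e, f}   OUT={a, c, d, e, f}
  B2:   IN={a, e}   OUT={a, c, d, e}
  B3:   IN={a, c, d, e}   OUT={c, d}
  B4:   IN={c, d}   OUT={a, c, d}
  B5:   IN={a, c, d}   OUT={}

B5 is the boundary node: OUT[B5] = {}
Applying B5's transfer function to that OUT value gives IN[B5] (row B5 above).

Answer: {a, c, d}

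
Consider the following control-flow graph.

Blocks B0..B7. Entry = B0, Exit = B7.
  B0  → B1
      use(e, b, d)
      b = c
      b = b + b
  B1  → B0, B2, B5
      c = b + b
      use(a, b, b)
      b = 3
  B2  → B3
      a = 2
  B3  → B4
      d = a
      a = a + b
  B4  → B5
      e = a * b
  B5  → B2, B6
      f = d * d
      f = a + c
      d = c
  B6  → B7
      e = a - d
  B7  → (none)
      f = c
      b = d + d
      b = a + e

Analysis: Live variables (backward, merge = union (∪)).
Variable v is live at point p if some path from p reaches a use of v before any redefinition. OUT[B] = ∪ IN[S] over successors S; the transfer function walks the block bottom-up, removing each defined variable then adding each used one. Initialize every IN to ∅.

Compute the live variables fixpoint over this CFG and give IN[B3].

Fixpoint table:
  B0:   IN={a, b, c, d, e}   OUT={a, b, d, e}
  B1:   IN={a, b, d, e}   OUT={a, b, c, d, e}
  B2:   IN={b, c}   OUT={a, b, c}
  B3:   IN={a, b, c}   OUT={a, b, c, d}
  B4:   IN={a, b, c, d}   OUT={a, b, c, d}
  B5:   IN={a, b, c, d}   OUT={a, b, c, d}
  B6:   IN={a, c, d}   OUT={a, c, d, e}
  B7:   IN={a, c, d, e}   OUT={}

Merge at B3: OUT[B3] = IN[B4] = {a, b, c, d}
Applying B3's transfer function to that OUT value gives IN[B3] (row B3 above).

Answer: {a, b, c}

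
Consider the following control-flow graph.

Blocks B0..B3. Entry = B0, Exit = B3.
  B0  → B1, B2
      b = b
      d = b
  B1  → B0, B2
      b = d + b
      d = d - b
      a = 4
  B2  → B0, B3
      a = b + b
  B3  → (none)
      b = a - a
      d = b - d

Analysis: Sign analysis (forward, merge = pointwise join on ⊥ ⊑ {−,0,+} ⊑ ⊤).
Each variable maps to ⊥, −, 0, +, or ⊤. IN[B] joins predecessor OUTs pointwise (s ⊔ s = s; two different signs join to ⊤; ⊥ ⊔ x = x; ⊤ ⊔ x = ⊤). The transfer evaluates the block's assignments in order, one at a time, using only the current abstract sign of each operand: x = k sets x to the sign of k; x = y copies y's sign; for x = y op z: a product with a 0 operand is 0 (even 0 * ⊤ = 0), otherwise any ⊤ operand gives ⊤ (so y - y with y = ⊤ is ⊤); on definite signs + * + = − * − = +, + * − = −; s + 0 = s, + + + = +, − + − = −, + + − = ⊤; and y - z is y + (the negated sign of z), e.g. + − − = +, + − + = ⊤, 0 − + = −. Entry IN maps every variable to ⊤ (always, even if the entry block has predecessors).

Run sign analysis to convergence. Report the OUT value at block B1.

Per-block solution:
  B0:  IN=(all ⊤)  OUT=(all ⊤)
  B1:  IN=(all ⊤)  OUT={a:+; rest ⊤}
  B2:  IN=(all ⊤)  OUT=(all ⊤)
  B3:  IN=(all ⊤)  OUT=(all ⊤)

Merge at B1: IN[B1] = OUT[B0] = {a: ⊤, b: ⊤, c: ⊤, d: ⊤, e: ⊤, f: ⊤}
Applying B1's transfer function to that IN value gives OUT[B1] (row B1 above).

Answer: {a: +, b: ⊤, c: ⊤, d: ⊤, e: ⊤, f: ⊤}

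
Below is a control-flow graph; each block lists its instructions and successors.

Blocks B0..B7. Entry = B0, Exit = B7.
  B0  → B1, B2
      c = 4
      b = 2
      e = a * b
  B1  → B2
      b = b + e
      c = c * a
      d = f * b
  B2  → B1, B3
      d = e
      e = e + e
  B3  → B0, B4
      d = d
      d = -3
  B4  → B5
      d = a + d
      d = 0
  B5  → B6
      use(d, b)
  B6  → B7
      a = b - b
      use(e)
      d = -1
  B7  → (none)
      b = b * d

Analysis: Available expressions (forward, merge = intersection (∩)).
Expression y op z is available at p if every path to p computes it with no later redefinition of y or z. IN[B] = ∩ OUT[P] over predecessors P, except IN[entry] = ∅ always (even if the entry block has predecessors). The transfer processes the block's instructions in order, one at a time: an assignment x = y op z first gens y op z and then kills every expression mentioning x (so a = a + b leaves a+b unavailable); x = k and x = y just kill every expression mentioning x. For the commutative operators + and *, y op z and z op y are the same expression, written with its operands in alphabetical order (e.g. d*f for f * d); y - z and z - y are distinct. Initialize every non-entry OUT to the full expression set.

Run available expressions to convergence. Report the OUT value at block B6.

Answer: {b-b}

Trace:
Fixpoint table:
  B0:  IN={}  OUT={a*b}
  B1:  IN={}  OUT={b*f}
  B2:  IN={}  OUT={}
  B3:  IN={}  OUT={}
  B4:  IN={}  OUT={}
  B5:  IN={}  OUT={}
  B6:  IN={}  OUT={b-b}
  B7:  IN={b-b}  OUT={}

Merge at B6: IN[B6] = OUT[B5] = {}
Applying B6's transfer function to that IN value gives OUT[B6] (row B6 above).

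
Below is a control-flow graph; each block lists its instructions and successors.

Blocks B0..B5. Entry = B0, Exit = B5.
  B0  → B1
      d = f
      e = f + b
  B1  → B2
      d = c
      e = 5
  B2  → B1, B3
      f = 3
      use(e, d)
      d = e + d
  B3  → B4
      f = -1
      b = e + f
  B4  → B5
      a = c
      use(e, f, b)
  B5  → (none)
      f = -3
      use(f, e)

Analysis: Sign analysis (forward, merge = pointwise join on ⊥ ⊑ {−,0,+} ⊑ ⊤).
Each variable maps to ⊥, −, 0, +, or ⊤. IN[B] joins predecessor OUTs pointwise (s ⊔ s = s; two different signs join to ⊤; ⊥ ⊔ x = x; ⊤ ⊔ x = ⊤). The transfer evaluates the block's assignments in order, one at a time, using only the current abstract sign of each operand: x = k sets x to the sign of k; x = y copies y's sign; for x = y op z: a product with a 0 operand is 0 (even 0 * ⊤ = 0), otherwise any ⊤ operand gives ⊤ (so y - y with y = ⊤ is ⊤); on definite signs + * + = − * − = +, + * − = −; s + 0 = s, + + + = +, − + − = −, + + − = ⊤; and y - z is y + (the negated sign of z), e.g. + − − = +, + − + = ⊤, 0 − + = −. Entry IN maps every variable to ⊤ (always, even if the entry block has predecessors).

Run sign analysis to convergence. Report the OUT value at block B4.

Converged values:
  B0: | IN=(all ⊤) | OUT=(all ⊤)
  B1: | IN=(all ⊤) | OUT={e:+; rest ⊤}
  B2: | IN={e:+; rest ⊤} | OUT={e:+, f:+; rest ⊤}
  B3: | IN={e:+, f:+; rest ⊤} | OUT={e:+, f:-; rest ⊤}
  B4: | IN={e:+, f:-; rest ⊤} | OUT={e:+, f:-; rest ⊤}
  B5: | IN={e:+, f:-; rest ⊤} | OUT={e:+, f:-; rest ⊤}

Merge at B4: IN[B4] = OUT[B3] = {a: ⊤, b: ⊤, c: ⊤, d: ⊤, e: +, f: -}
Applying B4's transfer function to that IN value gives OUT[B4] (row B4 above).

Answer: {a: ⊤, b: ⊤, c: ⊤, d: ⊤, e: +, f: -}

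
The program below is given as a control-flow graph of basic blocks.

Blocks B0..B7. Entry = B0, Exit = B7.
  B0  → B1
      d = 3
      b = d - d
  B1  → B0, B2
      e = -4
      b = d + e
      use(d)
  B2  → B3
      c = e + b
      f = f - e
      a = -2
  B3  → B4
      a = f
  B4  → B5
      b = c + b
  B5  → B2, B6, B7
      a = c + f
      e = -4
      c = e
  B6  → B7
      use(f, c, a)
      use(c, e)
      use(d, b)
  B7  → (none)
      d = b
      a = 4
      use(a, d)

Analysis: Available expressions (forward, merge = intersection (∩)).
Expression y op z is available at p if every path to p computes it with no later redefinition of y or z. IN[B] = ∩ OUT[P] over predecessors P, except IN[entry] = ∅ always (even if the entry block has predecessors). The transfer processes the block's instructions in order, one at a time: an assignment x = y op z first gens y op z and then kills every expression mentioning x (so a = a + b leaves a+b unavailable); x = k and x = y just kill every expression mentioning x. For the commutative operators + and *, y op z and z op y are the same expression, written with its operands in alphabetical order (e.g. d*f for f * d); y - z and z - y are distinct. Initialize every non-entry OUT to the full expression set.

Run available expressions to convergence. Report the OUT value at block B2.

Fixpoint table:
  B0: | IN={} | OUT={d-d}
  B1: | IN={d-d} | OUT={d+e, d-d}
  B2: | IN={d-d} | OUT={b+e, d-d}
  B3: | IN={b+e, d-d} | OUT={b+e, d-d}
  B4: | IN={b+e, d-d} | OUT={d-d}
  B5: | IN={d-d} | OUT={d-d}
  B6: | IN={d-d} | OUT={d-d}
  B7: | IN={d-d} | OUT={}

Merge at B2: IN[B2] = OUT[B1] ∩ OUT[B5] = {d-d}
Applying B2's transfer function to that IN value gives OUT[B2] (row B2 above).

Answer: {b+e, d-d}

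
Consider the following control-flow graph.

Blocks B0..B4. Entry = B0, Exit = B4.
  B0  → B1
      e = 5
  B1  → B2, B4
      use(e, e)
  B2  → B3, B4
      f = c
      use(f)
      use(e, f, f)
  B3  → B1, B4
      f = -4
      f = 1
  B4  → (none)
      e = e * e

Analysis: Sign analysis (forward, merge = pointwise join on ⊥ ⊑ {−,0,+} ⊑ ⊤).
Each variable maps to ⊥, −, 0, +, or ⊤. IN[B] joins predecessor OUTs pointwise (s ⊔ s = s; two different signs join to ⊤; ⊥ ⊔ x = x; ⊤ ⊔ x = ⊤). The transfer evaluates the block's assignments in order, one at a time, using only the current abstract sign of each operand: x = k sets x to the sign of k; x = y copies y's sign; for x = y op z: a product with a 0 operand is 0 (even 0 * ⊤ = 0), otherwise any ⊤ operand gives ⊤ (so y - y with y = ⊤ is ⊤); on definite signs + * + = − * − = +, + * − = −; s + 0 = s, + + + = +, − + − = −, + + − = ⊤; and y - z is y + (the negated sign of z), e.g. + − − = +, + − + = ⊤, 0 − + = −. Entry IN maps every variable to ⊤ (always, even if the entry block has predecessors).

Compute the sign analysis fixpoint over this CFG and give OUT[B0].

Converged values:
  B0: | IN=(all ⊤) | OUT={e:+; rest ⊤}
  B1: | IN={e:+; rest ⊤} | OUT={e:+; rest ⊤}
  B2: | IN={e:+; rest ⊤} | OUT={e:+; rest ⊤}
  B3: | IN={e:+; rest ⊤} | OUT={e:+, f:+; rest ⊤}
  B4: | IN={e:+; rest ⊤} | OUT={e:+; rest ⊤}

B0 is the boundary node: IN[B0] = {a: ⊤, b: ⊤, c: ⊤, d: ⊤, e: ⊤, f: ⊤}
Applying B0's transfer function to that IN value gives OUT[B0] (row B0 above).

Answer: {a: ⊤, b: ⊤, c: ⊤, d: ⊤, e: +, f: ⊤}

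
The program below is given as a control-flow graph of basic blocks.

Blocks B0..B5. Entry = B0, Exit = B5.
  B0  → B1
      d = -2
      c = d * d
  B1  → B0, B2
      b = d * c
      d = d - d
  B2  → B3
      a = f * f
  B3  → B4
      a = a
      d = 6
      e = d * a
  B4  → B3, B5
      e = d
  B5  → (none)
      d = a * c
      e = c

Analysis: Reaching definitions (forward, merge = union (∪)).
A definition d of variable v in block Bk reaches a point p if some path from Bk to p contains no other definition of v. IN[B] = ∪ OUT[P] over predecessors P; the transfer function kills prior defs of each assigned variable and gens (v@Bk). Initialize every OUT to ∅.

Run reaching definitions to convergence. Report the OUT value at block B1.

Per-block solution:
  B0:  IN={b@B1, c@B0, d@B1}  OUT={b@B1, c@B0, d@B0}
  B1:  IN={b@B1, c@B0, d@B0}  OUT={b@B1, c@B0, d@B1}
  B2:  IN={b@B1, c@B0, d@B1}  OUT={a@B2, b@B1, c@B0, d@B1}
  B3:  IN={a@B2, a@B3, b@B1, c@B0, d@B1, d@B3, e@B4}  OUT={a@B3, b@B1, c@B0, d@B3, e@B3}
  B4:  IN={a@B3, b@B1, c@B0, d@B3, e@B3}  OUT={a@B3, b@B1, c@B0, d@B3, e@B4}
  B5:  IN={a@B3, b@B1, c@B0, d@B3, e@B4}  OUT={a@B3, b@B1, c@B0, d@B5, e@B5}

Merge at B1: IN[B1] = OUT[B0] = {b@B1, c@B0, d@B0}
Applying B1's transfer function to that IN value gives OUT[B1] (row B1 above).

Answer: {b@B1, c@B0, d@B1}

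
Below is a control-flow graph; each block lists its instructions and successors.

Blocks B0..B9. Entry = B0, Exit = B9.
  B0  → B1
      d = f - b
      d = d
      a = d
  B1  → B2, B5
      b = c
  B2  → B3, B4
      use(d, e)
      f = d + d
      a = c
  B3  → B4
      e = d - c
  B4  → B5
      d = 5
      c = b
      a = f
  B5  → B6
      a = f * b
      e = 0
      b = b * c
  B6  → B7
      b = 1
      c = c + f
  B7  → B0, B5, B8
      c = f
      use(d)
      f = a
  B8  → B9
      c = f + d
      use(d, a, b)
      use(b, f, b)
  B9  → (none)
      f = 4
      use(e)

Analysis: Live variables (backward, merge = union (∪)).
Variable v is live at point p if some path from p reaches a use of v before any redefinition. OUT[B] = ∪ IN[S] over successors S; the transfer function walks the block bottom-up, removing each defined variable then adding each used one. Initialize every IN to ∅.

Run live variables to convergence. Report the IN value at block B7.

Answer: {a, b, d, e, f}

Trace:
Fixpoint table:
  B0:   IN={b, c, e, f}   OUT={c, d, e, f}
  B1:   IN={c, d, e, f}   OUT={b, c, d, e, f}
  B2:   IN={b, c, d, e}   OUT={b, c, d, f}
  B3:   IN={b, c, d, f}   OUT={b, f}
  B4:   IN={b, f}   OUT={b, c, d, f}
  B5:   IN={b, c, d, f}   OUT={a, c, d, e, f}
  B6:   IN={a, c, d, e, f}   OUT={a, b, d, e, f}
  B7:   IN={a, b, d, e, f}   OUT={a, b, c, d, e, f}
  B8:   IN={a, b, d, e, f}   OUT={e}
  B9:   IN={e}   OUT={}

Merge at B7: OUT[B7] = IN[B0] ⊔ IN[B5] ⊔ IN[B8] = {a, b, c, d, e, f}
Applying B7's transfer function to that OUT value gives IN[B7] (row B7 above).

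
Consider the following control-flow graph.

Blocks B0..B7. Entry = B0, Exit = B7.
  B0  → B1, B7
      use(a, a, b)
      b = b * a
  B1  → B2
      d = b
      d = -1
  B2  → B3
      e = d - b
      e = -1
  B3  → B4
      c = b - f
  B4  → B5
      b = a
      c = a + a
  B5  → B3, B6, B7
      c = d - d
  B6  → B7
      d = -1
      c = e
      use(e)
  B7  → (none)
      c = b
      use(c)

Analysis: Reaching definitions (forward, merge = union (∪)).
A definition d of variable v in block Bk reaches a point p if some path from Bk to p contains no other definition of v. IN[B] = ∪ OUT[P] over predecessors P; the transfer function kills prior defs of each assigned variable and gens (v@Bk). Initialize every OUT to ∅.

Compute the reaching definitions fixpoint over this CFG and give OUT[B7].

Converged values:
  B0: | IN={} | OUT={b@B0}
  B1: | IN={b@B0} | OUT={b@B0, d@B1}
  B2: | IN={b@B0, d@B1} | OUT={b@B0, d@B1, e@B2}
  B3: | IN={b@B0, b@B4, c@B5, d@B1, e@B2} | OUT={b@B0, b@B4, c@B3, d@B1, e@B2}
  B4: | IN={b@B0, b@B4, c@B3, d@B1, e@B2} | OUT={b@B4, c@B4, d@B1, e@B2}
  B5: | IN={b@B4, c@B4, d@B1, e@B2} | OUT={b@B4, c@B5, d@B1, e@B2}
  B6: | IN={b@B4, c@B5, d@B1, e@B2} | OUT={b@B4, c@B6, d@B6, e@B2}
  B7: | IN={b@B0, b@B4, c@B5, c@B6, d@B1, d@B6, e@B2} | OUT={b@B0, b@B4, c@B7, d@B1, d@B6, e@B2}

Merge at B7: IN[B7] = OUT[B0] ⊔ OUT[B5] ⊔ OUT[B6] = {b@B0, b@B4, c@B5, c@B6, d@B1, d@B6, e@B2}
Applying B7's transfer function to that IN value gives OUT[B7] (row B7 above).

Answer: {b@B0, b@B4, c@B7, d@B1, d@B6, e@B2}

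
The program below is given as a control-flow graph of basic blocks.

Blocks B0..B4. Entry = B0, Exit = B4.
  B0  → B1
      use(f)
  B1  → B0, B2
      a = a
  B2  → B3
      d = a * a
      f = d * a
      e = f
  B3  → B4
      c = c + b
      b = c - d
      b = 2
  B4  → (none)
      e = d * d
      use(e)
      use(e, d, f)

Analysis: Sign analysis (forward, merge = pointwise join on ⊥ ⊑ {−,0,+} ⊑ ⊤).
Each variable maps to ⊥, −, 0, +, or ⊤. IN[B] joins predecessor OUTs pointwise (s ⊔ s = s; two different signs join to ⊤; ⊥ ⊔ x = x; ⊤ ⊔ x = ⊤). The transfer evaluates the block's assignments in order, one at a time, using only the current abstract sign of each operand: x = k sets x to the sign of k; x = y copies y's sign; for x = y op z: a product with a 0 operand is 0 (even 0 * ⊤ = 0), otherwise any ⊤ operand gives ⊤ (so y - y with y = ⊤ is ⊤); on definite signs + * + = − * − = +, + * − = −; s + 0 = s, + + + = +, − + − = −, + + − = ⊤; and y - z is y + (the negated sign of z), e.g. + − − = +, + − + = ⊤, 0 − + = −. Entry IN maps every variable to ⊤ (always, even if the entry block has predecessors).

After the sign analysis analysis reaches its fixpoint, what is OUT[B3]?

Converged values:
  B0:   IN=(all ⊤)   OUT=(all ⊤)
  B1:   IN=(all ⊤)   OUT=(all ⊤)
  B2:   IN=(all ⊤)   OUT=(all ⊤)
  B3:   IN=(all ⊤)   OUT={b:+; rest ⊤}
  B4:   IN={b:+; rest ⊤}   OUT={b:+; rest ⊤}

Merge at B3: IN[B3] = OUT[B2] = {a: ⊤, b: ⊤, c: ⊤, d: ⊤, e: ⊤, f: ⊤}
Applying B3's transfer function to that IN value gives OUT[B3] (row B3 above).

Answer: {a: ⊤, b: +, c: ⊤, d: ⊤, e: ⊤, f: ⊤}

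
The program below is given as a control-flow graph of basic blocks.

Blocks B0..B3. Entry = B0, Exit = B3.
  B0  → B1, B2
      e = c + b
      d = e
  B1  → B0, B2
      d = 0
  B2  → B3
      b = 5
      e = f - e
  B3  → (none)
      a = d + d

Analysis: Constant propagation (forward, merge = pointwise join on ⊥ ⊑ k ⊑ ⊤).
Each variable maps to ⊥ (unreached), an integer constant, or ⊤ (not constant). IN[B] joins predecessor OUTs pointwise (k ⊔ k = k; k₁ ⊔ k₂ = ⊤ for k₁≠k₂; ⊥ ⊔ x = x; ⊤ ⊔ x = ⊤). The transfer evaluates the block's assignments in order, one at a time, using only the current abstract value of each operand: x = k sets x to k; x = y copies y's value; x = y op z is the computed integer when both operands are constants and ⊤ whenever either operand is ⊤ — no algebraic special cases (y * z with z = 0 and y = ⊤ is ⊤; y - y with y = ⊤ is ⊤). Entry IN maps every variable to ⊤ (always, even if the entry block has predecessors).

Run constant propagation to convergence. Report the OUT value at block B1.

Per-block solution:
  B0:   IN=(all ⊤)   OUT=(all ⊤)
  B1:   IN=(all ⊤)   OUT={d:0; rest ⊤}
  B2:   IN=(all ⊤)   OUT={b:5; rest ⊤}
  B3:   IN={b:5; rest ⊤}   OUT={b:5; rest ⊤}

Merge at B1: IN[B1] = OUT[B0] = {a: ⊤, b: ⊤, c: ⊤, d: ⊤, e: ⊤, f: ⊤}
Applying B1's transfer function to that IN value gives OUT[B1] (row B1 above).

Answer: {a: ⊤, b: ⊤, c: ⊤, d: 0, e: ⊤, f: ⊤}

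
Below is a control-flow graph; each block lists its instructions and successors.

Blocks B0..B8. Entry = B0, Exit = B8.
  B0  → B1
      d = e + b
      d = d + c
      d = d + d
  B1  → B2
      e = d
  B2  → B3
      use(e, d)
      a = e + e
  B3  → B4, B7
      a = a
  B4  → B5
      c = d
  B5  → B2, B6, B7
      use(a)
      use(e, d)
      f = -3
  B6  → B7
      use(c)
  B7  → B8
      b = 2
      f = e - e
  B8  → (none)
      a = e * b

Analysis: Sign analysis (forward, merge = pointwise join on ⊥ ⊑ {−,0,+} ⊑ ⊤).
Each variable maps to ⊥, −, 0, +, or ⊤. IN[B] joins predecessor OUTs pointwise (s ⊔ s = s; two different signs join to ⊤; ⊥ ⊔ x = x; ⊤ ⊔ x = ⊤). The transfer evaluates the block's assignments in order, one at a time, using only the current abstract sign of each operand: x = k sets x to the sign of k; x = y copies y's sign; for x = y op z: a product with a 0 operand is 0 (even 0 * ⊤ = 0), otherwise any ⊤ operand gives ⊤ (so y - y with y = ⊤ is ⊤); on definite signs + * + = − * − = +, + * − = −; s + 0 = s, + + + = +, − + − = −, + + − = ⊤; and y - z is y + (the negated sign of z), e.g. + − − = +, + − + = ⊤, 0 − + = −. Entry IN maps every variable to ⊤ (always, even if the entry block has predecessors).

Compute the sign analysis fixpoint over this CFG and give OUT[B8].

Answer: {a: ⊤, b: +, c: ⊤, d: ⊤, e: ⊤, f: ⊤}

Derivation:
Converged values:
  B0: | IN=(all ⊤) | OUT=(all ⊤)
  B1: | IN=(all ⊤) | OUT=(all ⊤)
  B2: | IN=(all ⊤) | OUT=(all ⊤)
  B3: | IN=(all ⊤) | OUT=(all ⊤)
  B4: | IN=(all ⊤) | OUT=(all ⊤)
  B5: | IN=(all ⊤) | OUT={f:-; rest ⊤}
  B6: | IN={f:-; rest ⊤} | OUT={f:-; rest ⊤}
  B7: | IN=(all ⊤) | OUT={b:+; rest ⊤}
  B8: | IN={b:+; rest ⊤} | OUT={b:+; rest ⊤}

Merge at B8: IN[B8] = OUT[B7] = {a: ⊤, b: +, c: ⊤, d: ⊤, e: ⊤, f: ⊤}
Applying B8's transfer function to that IN value gives OUT[B8] (row B8 above).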